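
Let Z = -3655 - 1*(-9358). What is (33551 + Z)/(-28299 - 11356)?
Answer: -39254/39655 ≈ -0.98989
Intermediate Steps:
Z = 5703 (Z = -3655 + 9358 = 5703)
(33551 + Z)/(-28299 - 11356) = (33551 + 5703)/(-28299 - 11356) = 39254/(-39655) = 39254*(-1/39655) = -39254/39655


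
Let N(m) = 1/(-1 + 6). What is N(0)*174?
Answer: 174/5 ≈ 34.800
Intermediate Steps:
N(m) = ⅕ (N(m) = 1/5 = ⅕)
N(0)*174 = (⅕)*174 = 174/5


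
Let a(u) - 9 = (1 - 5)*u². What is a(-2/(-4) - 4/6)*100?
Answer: 8000/9 ≈ 888.89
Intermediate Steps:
a(u) = 9 - 4*u² (a(u) = 9 + (1 - 5)*u² = 9 - 4*u²)
a(-2/(-4) - 4/6)*100 = (9 - 4*(-2/(-4) - 4/6)²)*100 = (9 - 4*(-2*(-¼) - 4*⅙)²)*100 = (9 - 4*(½ - ⅔)²)*100 = (9 - 4*(-⅙)²)*100 = (9 - 4*1/36)*100 = (9 - ⅑)*100 = (80/9)*100 = 8000/9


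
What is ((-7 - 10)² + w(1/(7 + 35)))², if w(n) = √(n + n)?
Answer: (6069 + √21)²/441 ≈ 83647.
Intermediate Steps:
w(n) = √2*√n (w(n) = √(2*n) = √2*√n)
((-7 - 10)² + w(1/(7 + 35)))² = ((-7 - 10)² + √2*√(1/(7 + 35)))² = ((-17)² + √2*√(1/42))² = (289 + √2*√(1/42))² = (289 + √2*(√42/42))² = (289 + √21/21)²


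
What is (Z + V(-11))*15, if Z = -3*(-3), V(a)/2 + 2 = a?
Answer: -255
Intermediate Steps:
V(a) = -4 + 2*a
Z = 9
(Z + V(-11))*15 = (9 + (-4 + 2*(-11)))*15 = (9 + (-4 - 22))*15 = (9 - 26)*15 = -17*15 = -255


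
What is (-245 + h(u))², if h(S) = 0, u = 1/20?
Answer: 60025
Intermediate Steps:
u = 1/20 ≈ 0.050000
(-245 + h(u))² = (-245 + 0)² = (-245)² = 60025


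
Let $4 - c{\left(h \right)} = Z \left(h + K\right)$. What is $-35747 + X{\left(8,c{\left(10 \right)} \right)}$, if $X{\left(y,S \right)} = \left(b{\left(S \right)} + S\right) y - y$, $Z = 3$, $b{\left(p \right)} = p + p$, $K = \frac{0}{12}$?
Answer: $-36379$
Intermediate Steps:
$K = 0$ ($K = 0 \cdot \frac{1}{12} = 0$)
$b{\left(p \right)} = 2 p$
$c{\left(h \right)} = 4 - 3 h$ ($c{\left(h \right)} = 4 - 3 \left(h + 0\right) = 4 - 3 h$)
$X{\left(y,S \right)} = - y + 3 S y$ ($X{\left(y,S \right)} = \left(2 S + S\right) y - y = 3 S y - y = - y + 3 S y$)
$-35747 + X{\left(8,c{\left(10 \right)} \right)} = -35747 + 8 \left(-1 + 3 \left(4 - 30\right)\right) = -35747 + 8 \left(-1 + 3 \left(-26\right)\right) = -35747 + 8 \left(-1 - 78\right) = -35747 + 8 \left(-79\right) = -35747 - 632 = -36379$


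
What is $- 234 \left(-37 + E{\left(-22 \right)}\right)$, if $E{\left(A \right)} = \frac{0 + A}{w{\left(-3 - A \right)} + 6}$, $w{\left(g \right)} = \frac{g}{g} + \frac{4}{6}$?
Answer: $\frac{214578}{23} \approx 9329.5$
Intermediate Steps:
$w{\left(g \right)} = \frac{5}{3}$ ($w{\left(g \right)} = 1 + 4 \cdot \frac{1}{6} = 1 + \frac{2}{3} = \frac{5}{3}$)
$E{\left(A \right)} = \frac{3 A}{23}$ ($E{\left(A \right)} = \frac{0 + A}{\frac{5}{3} + 6} = \frac{A}{\frac{23}{3}} = A \frac{3}{23} = \frac{3 A}{23}$)
$- 234 \left(-37 + E{\left(-22 \right)}\right) = - 234 \left(-37 + \frac{3}{23} \left(-22\right)\right) = - 234 \left(-37 - \frac{66}{23}\right) = \left(-234\right) \left(- \frac{917}{23}\right) = \frac{214578}{23}$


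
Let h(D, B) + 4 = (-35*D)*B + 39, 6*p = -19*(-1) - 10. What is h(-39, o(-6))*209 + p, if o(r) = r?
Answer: -3408787/2 ≈ -1.7044e+6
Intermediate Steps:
p = 3/2 (p = (-19*(-1) - 10)/6 = (19 - 10)/6 = (⅙)*9 = 3/2 ≈ 1.5000)
h(D, B) = 35 - 35*B*D (h(D, B) = -4 + ((-35*D)*B + 39) = -4 + (-35*B*D + 39) = -4 + (39 - 35*B*D) = 35 - 35*B*D)
h(-39, o(-6))*209 + p = (35 - 35*(-6)*(-39))*209 + 3/2 = (35 - 8190)*209 + 3/2 = -8155*209 + 3/2 = -1704395 + 3/2 = -3408787/2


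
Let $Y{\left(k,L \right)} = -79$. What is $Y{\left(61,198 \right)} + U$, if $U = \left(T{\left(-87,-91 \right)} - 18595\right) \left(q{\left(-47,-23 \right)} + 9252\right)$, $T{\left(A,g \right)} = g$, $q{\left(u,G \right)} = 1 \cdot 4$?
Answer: $-172957695$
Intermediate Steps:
$q{\left(u,G \right)} = 4$
$U = -172957616$ ($U = \left(-91 - 18595\right) \left(4 + 9252\right) = \left(-18686\right) 9256 = -172957616$)
$Y{\left(61,198 \right)} + U = -79 - 172957616 = -172957695$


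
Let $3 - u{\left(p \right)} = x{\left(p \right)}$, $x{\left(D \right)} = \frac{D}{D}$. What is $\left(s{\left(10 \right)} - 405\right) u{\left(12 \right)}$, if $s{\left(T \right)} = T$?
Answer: $-790$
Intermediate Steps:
$x{\left(D \right)} = 1$
$u{\left(p \right)} = 2$ ($u{\left(p \right)} = 3 - 1 = 2$)
$\left(s{\left(10 \right)} - 405\right) u{\left(12 \right)} = \left(10 - 405\right) 2 = \left(-395\right) 2 = -790$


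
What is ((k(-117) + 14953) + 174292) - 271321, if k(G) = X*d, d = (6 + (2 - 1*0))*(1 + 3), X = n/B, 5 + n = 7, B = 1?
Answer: -82012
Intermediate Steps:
n = 2 (n = -5 + 7 = 2)
X = 2 (X = 2/1 = 2*1 = 2)
d = 32 (d = (6 + (2 + 0))*4 = (6 + 2)*4 = 8*4 = 32)
k(G) = 64 (k(G) = 2*32 = 64)
((k(-117) + 14953) + 174292) - 271321 = ((64 + 14953) + 174292) - 271321 = (15017 + 174292) - 271321 = 189309 - 271321 = -82012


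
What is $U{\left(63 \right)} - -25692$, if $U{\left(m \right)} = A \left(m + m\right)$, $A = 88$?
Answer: $36780$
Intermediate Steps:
$U{\left(m \right)} = 176 m$ ($U{\left(m \right)} = 88 \left(m + m\right) = 88 \cdot 2 m = 176 m$)
$U{\left(63 \right)} - -25692 = 176 \cdot 63 - -25692 = 11088 + 25692 = 36780$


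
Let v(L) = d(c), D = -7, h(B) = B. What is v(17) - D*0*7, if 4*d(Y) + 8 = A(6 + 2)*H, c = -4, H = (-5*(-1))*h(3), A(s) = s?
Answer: 28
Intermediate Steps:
H = 15 (H = -5*(-1)*3 = 5*3 = 15)
d(Y) = 28 (d(Y) = -2 + ((6 + 2)*15)/4 = -2 + (8*15)/4 = -2 + (1/4)*120 = -2 + 30 = 28)
v(L) = 28
v(17) - D*0*7 = 28 - (-7*0)*7 = 28 - 0*7 = 28 - 1*0 = 28 + 0 = 28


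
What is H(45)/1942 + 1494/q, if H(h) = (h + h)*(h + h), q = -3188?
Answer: 5730363/1547774 ≈ 3.7023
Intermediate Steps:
H(h) = 4*h**2 (H(h) = (2*h)*(2*h) = 4*h**2)
H(45)/1942 + 1494/q = (4*45**2)/1942 + 1494/(-3188) = (4*2025)*(1/1942) + 1494*(-1/3188) = 8100*(1/1942) - 747/1594 = 4050/971 - 747/1594 = 5730363/1547774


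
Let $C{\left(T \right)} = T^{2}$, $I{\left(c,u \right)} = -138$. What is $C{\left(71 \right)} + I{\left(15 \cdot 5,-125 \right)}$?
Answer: $4903$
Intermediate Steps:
$C{\left(71 \right)} + I{\left(15 \cdot 5,-125 \right)} = 71^{2} - 138 = 5041 - 138 = 4903$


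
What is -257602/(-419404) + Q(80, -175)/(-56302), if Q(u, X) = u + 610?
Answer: 3553529761/5903321002 ≈ 0.60195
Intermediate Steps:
Q(u, X) = 610 + u
-257602/(-419404) + Q(80, -175)/(-56302) = -257602/(-419404) + (610 + 80)/(-56302) = -257602*(-1/419404) + 690*(-1/56302) = 128801/209702 - 345/28151 = 3553529761/5903321002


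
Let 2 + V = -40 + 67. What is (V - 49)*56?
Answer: -1344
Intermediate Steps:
V = 25 (V = -2 + (-40 + 67) = -2 + 27 = 25)
(V - 49)*56 = (25 - 49)*56 = -24*56 = -1344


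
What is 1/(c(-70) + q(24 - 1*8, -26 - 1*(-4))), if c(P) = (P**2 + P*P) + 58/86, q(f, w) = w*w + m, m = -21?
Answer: 43/441338 ≈ 9.7431e-5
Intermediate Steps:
q(f, w) = -21 + w**2 (q(f, w) = w*w - 21 = w**2 - 21 = -21 + w**2)
c(P) = 29/43 + 2*P**2 (c(P) = (P**2 + P**2) + 58*(1/86) = 2*P**2 + 29/43 = 29/43 + 2*P**2)
1/(c(-70) + q(24 - 1*8, -26 - 1*(-4))) = 1/((29/43 + 2*(-70)**2) + (-21 + (-26 - 1*(-4))**2)) = 1/((29/43 + 2*4900) + (-21 + (-26 + 4)**2)) = 1/((29/43 + 9800) + (-21 + (-22)**2)) = 1/(421429/43 + (-21 + 484)) = 1/(421429/43 + 463) = 1/(441338/43) = 43/441338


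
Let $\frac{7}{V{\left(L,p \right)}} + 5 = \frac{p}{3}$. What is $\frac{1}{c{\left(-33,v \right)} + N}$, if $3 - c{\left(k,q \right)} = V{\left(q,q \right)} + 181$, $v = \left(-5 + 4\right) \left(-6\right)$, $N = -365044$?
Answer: $- \frac{3}{1095659} \approx -2.7381 \cdot 10^{-6}$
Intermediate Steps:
$V{\left(L,p \right)} = \frac{7}{-5 + \frac{p}{3}}$
$v = 6$ ($v = \left(-1\right) \left(-6\right) = 6$)
$c{\left(k,q \right)} = -178 - \frac{21}{-15 + q}$ ($c{\left(k,q \right)} = 3 - \left(\frac{21}{-15 + q} + 181\right) = 3 - \left(181 + \frac{21}{-15 + q}\right) = -178 - \frac{21}{-15 + q}$)
$\frac{1}{c{\left(-33,v \right)} + N} = \frac{1}{\frac{2649 - 1068}{-15 + 6} - 365044} = \frac{1}{\frac{2649 - 1068}{-9} - 365044} = \frac{1}{\left(- \frac{1}{9}\right) 1581 - 365044} = \frac{1}{- \frac{527}{3} - 365044} = \frac{1}{- \frac{1095659}{3}} = - \frac{3}{1095659}$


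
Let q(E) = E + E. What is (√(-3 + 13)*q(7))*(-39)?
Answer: -546*√10 ≈ -1726.6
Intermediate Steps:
q(E) = 2*E
(√(-3 + 13)*q(7))*(-39) = (√(-3 + 13)*(2*7))*(-39) = (√10*14)*(-39) = (14*√10)*(-39) = -546*√10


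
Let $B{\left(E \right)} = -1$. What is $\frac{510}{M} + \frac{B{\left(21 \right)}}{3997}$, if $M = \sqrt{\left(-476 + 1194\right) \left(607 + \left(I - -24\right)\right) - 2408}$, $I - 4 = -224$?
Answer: $- \frac{1}{3997} + \frac{51 \sqrt{292690}}{29269} \approx 0.94243$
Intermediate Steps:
$I = -220$ ($I = 4 - 224 = -220$)
$M = \sqrt{292690}$ ($M = \sqrt{\left(-476 + 1194\right) \left(607 - 196\right) - 2408} = \sqrt{718 \left(607 + \left(-220 + \left(-228 + 252\right)\right)\right) - 2408} = \sqrt{718 \left(607 + \left(-220 + 24\right)\right) - 2408} = \sqrt{718 \left(607 - 196\right) - 2408} = \sqrt{718 \cdot 411 - 2408} = \sqrt{295098 - 2408} = \sqrt{292690} \approx 541.01$)
$\frac{510}{M} + \frac{B{\left(21 \right)}}{3997} = \frac{510}{\sqrt{292690}} - \frac{1}{3997} = 510 \frac{\sqrt{292690}}{292690} - \frac{1}{3997} = \frac{51 \sqrt{292690}}{29269} - \frac{1}{3997} = - \frac{1}{3997} + \frac{51 \sqrt{292690}}{29269}$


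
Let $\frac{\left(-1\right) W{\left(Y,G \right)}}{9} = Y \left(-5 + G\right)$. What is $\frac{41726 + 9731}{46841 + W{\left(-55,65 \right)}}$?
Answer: $\frac{51457}{76541} \approx 0.67228$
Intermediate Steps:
$W{\left(Y,G \right)} = - 9 Y \left(-5 + G\right)$
$\frac{41726 + 9731}{46841 + W{\left(-55,65 \right)}} = \frac{41726 + 9731}{46841 + 9 \left(-55\right) \left(5 - 65\right)} = \frac{51457}{46841 + 9 \left(-55\right) \left(5 - 65\right)} = \frac{51457}{46841 + 9 \left(-55\right) \left(-60\right)} = \frac{51457}{46841 + 29700} = \frac{51457}{76541}$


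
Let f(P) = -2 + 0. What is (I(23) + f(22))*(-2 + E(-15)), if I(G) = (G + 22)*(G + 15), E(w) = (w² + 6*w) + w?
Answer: 201544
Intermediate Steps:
f(P) = -2
E(w) = w² + 7*w
I(G) = (15 + G)*(22 + G) (I(G) = (22 + G)*(15 + G) = (15 + G)*(22 + G))
(I(23) + f(22))*(-2 + E(-15)) = ((330 + 23² + 37*23) - 2)*(-2 - 15*(7 - 15)) = ((330 + 529 + 851) - 2)*(-2 - 15*(-8)) = (1710 - 2)*(-2 + 120) = 1708*118 = 201544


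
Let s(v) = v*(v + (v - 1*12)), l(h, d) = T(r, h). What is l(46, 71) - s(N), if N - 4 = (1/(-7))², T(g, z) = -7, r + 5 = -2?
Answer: 21411/2401 ≈ 8.9175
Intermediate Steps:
r = -7 (r = -5 - 2 = -7)
l(h, d) = -7
N = 197/49 (N = 4 + (1/(-7))² = 4 + (-⅐)² = 4 + 1/49 = 197/49 ≈ 4.0204)
s(v) = v*(-12 + 2*v) (s(v) = v*(v + (v - 12)) = v*(v + (-12 + v)) = v*(-12 + 2*v))
l(46, 71) - s(N) = -7 - 2*197*(-6 + 197/49)/49 = -7 - 2*197*(-97)/(49*49) = -7 - 1*(-38218/2401) = -7 + 38218/2401 = 21411/2401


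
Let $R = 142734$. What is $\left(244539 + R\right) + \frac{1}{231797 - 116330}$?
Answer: $\frac{44717251492}{115467} \approx 3.8727 \cdot 10^{5}$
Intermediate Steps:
$\left(244539 + R\right) + \frac{1}{231797 - 116330} = \left(244539 + 142734\right) + \frac{1}{231797 - 116330} = 387273 + \frac{1}{115467} = \frac{44717251492}{115467}$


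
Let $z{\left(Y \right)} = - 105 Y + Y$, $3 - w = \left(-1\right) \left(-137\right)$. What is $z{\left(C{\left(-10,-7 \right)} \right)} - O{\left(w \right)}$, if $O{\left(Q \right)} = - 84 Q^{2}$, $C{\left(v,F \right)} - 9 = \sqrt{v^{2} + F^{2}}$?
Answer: $1507368 - 104 \sqrt{149} \approx 1.5061 \cdot 10^{6}$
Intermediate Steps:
$w = -134$ ($w = 3 - \left(-1\right) \left(-137\right) = 3 - 137 = -134$)
$C{\left(v,F \right)} = 9 + \sqrt{F^{2} + v^{2}}$ ($C{\left(v,F \right)} = 9 + \sqrt{v^{2} + F^{2}} = 9 + \sqrt{F^{2} + v^{2}}$)
$z{\left(Y \right)} = - 104 Y$
$z{\left(C{\left(-10,-7 \right)} \right)} - O{\left(w \right)} = - 104 \left(9 + \sqrt{\left(-7\right)^{2} + \left(-10\right)^{2}}\right) - - 84 \left(-134\right)^{2} = - 104 \left(9 + \sqrt{49 + 100}\right) - \left(-84\right) 17956 = - 104 \left(9 + \sqrt{149}\right) - -1508304 = \left(-936 - 104 \sqrt{149}\right) + 1508304 = 1507368 - 104 \sqrt{149}$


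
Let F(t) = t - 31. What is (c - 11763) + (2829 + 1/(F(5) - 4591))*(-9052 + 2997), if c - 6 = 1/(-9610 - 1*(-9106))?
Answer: -4431930503737/258552 ≈ -1.7141e+7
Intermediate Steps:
F(t) = -31 + t
c = 3023/504 (c = 6 + 1/(-9610 - 1*(-9106)) = 6 + 1/(-9610 + 9106) = 6 + 1/(-504) = 6 - 1/504 = 3023/504 ≈ 5.9980)
(c - 11763) + (2829 + 1/(F(5) - 4591))*(-9052 + 2997) = (3023/504 - 11763) + (2829 + 1/((-31 + 5) - 4591))*(-9052 + 2997) = -5925529/504 + (2829 + 1/(-26 - 4591))*(-6055) = -5925529/504 + (2829 + 1/(-4617))*(-6055) = -5925529/504 + (2829 - 1/4617)*(-6055) = -5925529/504 + (13061492/4617)*(-6055) = -5925529/504 - 79087334060/4617 = -4431930503737/258552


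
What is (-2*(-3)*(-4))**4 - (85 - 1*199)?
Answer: 331890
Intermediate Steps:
(-2*(-3)*(-4))**4 - (85 - 1*199) = (6*(-4))**4 - (85 - 199) = (-24)**4 - 1*(-114) = 331776 + 114 = 331890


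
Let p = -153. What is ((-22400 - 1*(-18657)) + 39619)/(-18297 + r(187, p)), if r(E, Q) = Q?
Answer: -17938/9225 ≈ -1.9445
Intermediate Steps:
((-22400 - 1*(-18657)) + 39619)/(-18297 + r(187, p)) = ((-22400 - 1*(-18657)) + 39619)/(-18297 - 153) = ((-22400 + 18657) + 39619)/(-18450) = (-3743 + 39619)*(-1/18450) = 35876*(-1/18450) = -17938/9225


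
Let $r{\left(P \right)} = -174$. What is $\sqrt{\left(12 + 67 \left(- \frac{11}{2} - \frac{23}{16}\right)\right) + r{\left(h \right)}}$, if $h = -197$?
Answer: $\frac{i \sqrt{10029}}{4} \approx 25.036 i$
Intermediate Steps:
$\sqrt{\left(12 + 67 \left(- \frac{11}{2} - \frac{23}{16}\right)\right) + r{\left(h \right)}} = \sqrt{\left(12 + 67 \left(- \frac{11}{2} - \frac{23}{16}\right)\right) - 174} = \sqrt{\left(12 + 67 \left(- \frac{111}{16}\right)\right) - 174} = \sqrt{\left(12 - \frac{7437}{16}\right) - 174} = \sqrt{- \frac{7245}{16} - 174} = \sqrt{- \frac{10029}{16}} = \frac{i \sqrt{10029}}{4}$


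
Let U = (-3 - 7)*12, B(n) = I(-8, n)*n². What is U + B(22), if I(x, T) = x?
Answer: -3992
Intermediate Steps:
B(n) = -8*n²
U = -120 (U = -10*12 = -120)
U + B(22) = -120 - 8*22² = -120 - 8*484 = -120 - 3872 = -3992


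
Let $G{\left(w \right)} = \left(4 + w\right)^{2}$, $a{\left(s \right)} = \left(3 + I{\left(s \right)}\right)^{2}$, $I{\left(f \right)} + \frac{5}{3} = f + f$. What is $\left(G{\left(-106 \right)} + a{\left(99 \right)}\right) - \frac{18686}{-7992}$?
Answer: $\frac{200359903}{3996} \approx 50140.0$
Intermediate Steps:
$I{\left(f \right)} = - \frac{5}{3} + 2 f$ ($I{\left(f \right)} = - \frac{5}{3} + \left(f + f\right) = - \frac{5}{3} + 2 f$)
$a{\left(s \right)} = \left(\frac{4}{3} + 2 s\right)^{2}$ ($a{\left(s \right)} = \left(3 + \left(- \frac{5}{3} + 2 s\right)\right)^{2} = \left(\frac{4}{3} + 2 s\right)^{2}$)
$\left(G{\left(-106 \right)} + a{\left(99 \right)}\right) - \frac{18686}{-7992} = \left(\left(4 - 106\right)^{2} + \frac{4 \left(2 + 3 \cdot 99\right)^{2}}{9}\right) - \frac{18686}{-7992} = \left(\left(-102\right)^{2} + \frac{4 \left(2 + 297\right)^{2}}{9}\right) - - \frac{9343}{3996} = \left(10404 + \frac{4 \cdot 299^{2}}{9}\right) + \frac{9343}{3996} = \left(10404 + \frac{4}{9} \cdot 89401\right) + \frac{9343}{3996} = \left(10404 + \frac{357604}{9}\right) + \frac{9343}{3996} = \frac{451240}{9} + \frac{9343}{3996} = \frac{200359903}{3996}$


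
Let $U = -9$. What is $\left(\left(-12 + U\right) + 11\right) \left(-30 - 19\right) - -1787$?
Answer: $2277$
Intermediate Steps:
$\left(\left(-12 + U\right) + 11\right) \left(-30 - 19\right) - -1787 = \left(\left(-12 - 9\right) + 11\right) \left(-30 - 19\right) - -1787 = \left(-21 + 11\right) \left(-49\right) + 1787 = \left(-10\right) \left(-49\right) + 1787 = 490 + 1787 = 2277$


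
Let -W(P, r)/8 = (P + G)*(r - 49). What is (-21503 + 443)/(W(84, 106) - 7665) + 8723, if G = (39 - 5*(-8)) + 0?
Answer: 238415333/27331 ≈ 8723.3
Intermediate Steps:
G = 79 (G = (39 + 40) + 0 = 79 + 0 = 79)
W(P, r) = -8*(-49 + r)*(79 + P) (W(P, r) = -8*(P + 79)*(r - 49) = -8*(79 + P)*(-49 + r) = -8*(-49 + r)*(79 + P))
(-21503 + 443)/(W(84, 106) - 7665) + 8723 = (-21503 + 443)/((30968 - 632*106 + 392*84 - 8*84*106) - 7665) + 8723 = -21060/((30968 - 66992 + 32928 - 71232) - 7665) + 8723 = -21060/(-74328 - 7665) + 8723 = -21060/(-81993) + 8723 = -21060*(-1/81993) + 8723 = 7020/27331 + 8723 = 238415333/27331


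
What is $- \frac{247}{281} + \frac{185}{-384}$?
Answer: $- \frac{146833}{107904} \approx -1.3608$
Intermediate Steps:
$- \frac{247}{281} + \frac{185}{-384} = \left(-247\right) \frac{1}{281} + 185 \left(- \frac{1}{384}\right) = - \frac{247}{281} - \frac{185}{384} = - \frac{146833}{107904}$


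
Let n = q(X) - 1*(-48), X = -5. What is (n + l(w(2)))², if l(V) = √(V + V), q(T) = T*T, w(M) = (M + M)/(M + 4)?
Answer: 15991/3 + 292*√3/3 ≈ 5498.9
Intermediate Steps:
w(M) = 2*M/(4 + M) (w(M) = (2*M)/(4 + M) = 2*M/(4 + M))
q(T) = T²
l(V) = √2*√V (l(V) = √(2*V) = √2*√V)
n = 73 (n = (-5)² - 1*(-48) = 25 + 48 = 73)
(n + l(w(2)))² = (73 + √2*√(2*2/(4 + 2)))² = (73 + √2*√(2*2/6))² = (73 + √2*√(2*2*(⅙)))² = (73 + √2*√(⅔))² = (73 + √2*(√6/3))² = (73 + 2*√3/3)²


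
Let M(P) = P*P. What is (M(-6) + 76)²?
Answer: 12544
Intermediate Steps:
M(P) = P²
(M(-6) + 76)² = ((-6)² + 76)² = (36 + 76)² = 112² = 12544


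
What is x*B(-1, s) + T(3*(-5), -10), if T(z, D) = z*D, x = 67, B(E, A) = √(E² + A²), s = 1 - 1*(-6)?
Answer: 150 + 335*√2 ≈ 623.76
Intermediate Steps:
s = 7 (s = 1 + 6 = 7)
B(E, A) = √(A² + E²)
T(z, D) = D*z
x*B(-1, s) + T(3*(-5), -10) = 67*√(7² + (-1)²) - 30*(-5) = 67*√(49 + 1) - 10*(-15) = 67*√50 + 150 = 67*(5*√2) + 150 = 335*√2 + 150 = 150 + 335*√2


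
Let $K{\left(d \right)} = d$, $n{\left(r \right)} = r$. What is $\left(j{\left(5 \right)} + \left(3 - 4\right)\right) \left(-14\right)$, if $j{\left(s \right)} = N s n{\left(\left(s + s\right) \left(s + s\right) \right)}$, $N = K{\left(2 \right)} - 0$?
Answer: $-13986$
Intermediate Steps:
$N = 2$ ($N = 2 - 0 = 2 + 0 = 2$)
$j{\left(s \right)} = 8 s^{3}$ ($j{\left(s \right)} = 2 s \left(s + s\right) \left(s + s\right) = 2 s 2 s 2 s = 2 s 4 s^{2} = 8 s^{3}$)
$\left(j{\left(5 \right)} + \left(3 - 4\right)\right) \left(-14\right) = \left(8 \cdot 5^{3} + \left(3 - 4\right)\right) \left(-14\right) = \left(8 \cdot 125 + \left(3 - 4\right)\right) \left(-14\right) = \left(1000 - 1\right) \left(-14\right) = 999 \left(-14\right) = -13986$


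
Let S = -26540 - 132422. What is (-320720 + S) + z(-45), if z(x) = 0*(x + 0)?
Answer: -479682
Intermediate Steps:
S = -158962
z(x) = 0 (z(x) = 0*x = 0)
(-320720 + S) + z(-45) = (-320720 - 158962) + 0 = -479682 + 0 = -479682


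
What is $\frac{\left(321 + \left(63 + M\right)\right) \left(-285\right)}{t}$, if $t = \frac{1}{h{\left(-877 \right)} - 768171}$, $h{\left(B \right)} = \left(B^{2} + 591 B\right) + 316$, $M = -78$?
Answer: $45090447930$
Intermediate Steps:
$h{\left(B \right)} = 316 + B^{2} + 591 B$
$t = - \frac{1}{517033}$ ($t = \frac{1}{\left(316 + \left(-877\right)^{2} + 591 \left(-877\right)\right) - 768171} = \frac{1}{\left(316 + 769129 - 518307\right) - 768171} = \frac{1}{251138 - 768171} = \frac{1}{-517033} = - \frac{1}{517033} \approx -1.9341 \cdot 10^{-6}$)
$\frac{\left(321 + \left(63 + M\right)\right) \left(-285\right)}{t} = \frac{\left(321 + \left(63 - 78\right)\right) \left(-285\right)}{- \frac{1}{517033}} = \left(321 - 15\right) \left(-285\right) \left(-517033\right) = 306 \left(-285\right) \left(-517033\right) = \left(-87210\right) \left(-517033\right) = 45090447930$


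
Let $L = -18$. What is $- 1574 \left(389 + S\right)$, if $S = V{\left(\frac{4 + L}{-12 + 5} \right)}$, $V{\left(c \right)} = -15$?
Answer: $-588676$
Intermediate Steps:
$S = -15$
$- 1574 \left(389 + S\right) = - 1574 \left(389 - 15\right) = \left(-1574\right) 374 = -588676$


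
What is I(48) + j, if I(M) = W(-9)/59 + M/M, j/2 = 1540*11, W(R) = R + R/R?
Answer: 1998971/59 ≈ 33881.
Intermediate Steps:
W(R) = 1 + R (W(R) = R + 1 = 1 + R)
j = 33880 (j = 2*(1540*11) = 2*16940 = 33880)
I(M) = 51/59 (I(M) = (1 - 9)/59 + M/M = -8*1/59 + 1 = -8/59 + 1 = 51/59)
I(48) + j = 51/59 + 33880 = 1998971/59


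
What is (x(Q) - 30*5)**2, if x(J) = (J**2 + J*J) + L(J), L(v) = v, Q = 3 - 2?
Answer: 21609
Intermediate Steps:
Q = 1
x(J) = J + 2*J**2 (x(J) = (J**2 + J*J) + J = (J**2 + J**2) + J = 2*J**2 + J = J + 2*J**2)
(x(Q) - 30*5)**2 = (1*(1 + 2*1) - 30*5)**2 = (1*(1 + 2) - 150)**2 = (1*3 - 150)**2 = (3 - 150)**2 = (-147)**2 = 21609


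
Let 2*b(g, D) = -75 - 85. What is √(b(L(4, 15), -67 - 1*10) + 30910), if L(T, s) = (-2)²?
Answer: √30830 ≈ 175.58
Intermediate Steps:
L(T, s) = 4
b(g, D) = -80 (b(g, D) = (-75 - 85)/2 = (½)*(-160) = -80)
√(b(L(4, 15), -67 - 1*10) + 30910) = √(-80 + 30910) = √30830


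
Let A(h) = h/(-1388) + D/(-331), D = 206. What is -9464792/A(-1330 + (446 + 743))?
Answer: 4348390458976/239257 ≈ 1.8175e+7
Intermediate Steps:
A(h) = -206/331 - h/1388 (A(h) = h/(-1388) + 206/(-331) = h*(-1/1388) + 206*(-1/331) = -h/1388 - 206/331 = -206/331 - h/1388)
-9464792/A(-1330 + (446 + 743)) = -9464792/(-206/331 - (-1330 + (446 + 743))/1388) = -9464792/(-206/331 - (-1330 + 1189)/1388) = -9464792/(-206/331 - 1/1388*(-141)) = -9464792/(-206/331 + 141/1388) = -9464792/(-239257/459428) = -9464792*(-459428/239257) = 4348390458976/239257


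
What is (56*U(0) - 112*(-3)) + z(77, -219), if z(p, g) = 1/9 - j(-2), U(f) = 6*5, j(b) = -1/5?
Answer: 90734/45 ≈ 2016.3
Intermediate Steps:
j(b) = -⅕ (j(b) = -1*⅕ = -⅕)
U(f) = 30
z(p, g) = 14/45 (z(p, g) = 1/9 - 1*(-⅕) = ⅑ + ⅕ = 14/45)
(56*U(0) - 112*(-3)) + z(77, -219) = (56*30 - 112*(-3)) + 14/45 = (1680 + 336) + 14/45 = 2016 + 14/45 = 90734/45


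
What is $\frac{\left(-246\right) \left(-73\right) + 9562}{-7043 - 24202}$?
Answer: $- \frac{5504}{6249} \approx -0.88078$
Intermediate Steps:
$\frac{\left(-246\right) \left(-73\right) + 9562}{-7043 - 24202} = \frac{17958 + 9562}{-31245} = 27520 \left(- \frac{1}{31245}\right) = - \frac{5504}{6249}$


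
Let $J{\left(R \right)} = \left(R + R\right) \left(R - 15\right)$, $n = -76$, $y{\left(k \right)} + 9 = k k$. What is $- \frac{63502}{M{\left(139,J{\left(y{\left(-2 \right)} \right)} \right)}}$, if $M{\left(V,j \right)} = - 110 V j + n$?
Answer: $\frac{31751}{1529038} \approx 0.020765$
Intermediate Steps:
$y{\left(k \right)} = -9 + k^{2}$ ($y{\left(k \right)} = -9 + k k = -9 + k^{2}$)
$J{\left(R \right)} = 2 R \left(-15 + R\right)$
$M{\left(V,j \right)} = -76 - 110 V j$ ($M{\left(V,j \right)} = - 110 V j - 76 = -76 - 110 V j$)
$- \frac{63502}{M{\left(139,J{\left(y{\left(-2 \right)} \right)} \right)}} = - \frac{63502}{-76 - 15290 \cdot 2 \left(-9 + \left(-2\right)^{2}\right) \left(-15 - \left(9 - \left(-2\right)^{2}\right)\right)} = - \frac{63502}{-76 - 15290 \cdot 2 \left(-9 + 4\right) \left(-15 + \left(-9 + 4\right)\right)} = - \frac{63502}{-76 - 15290 \cdot 2 \left(-5\right) \left(-15 - 5\right)} = - \frac{63502}{-76 - 15290 \cdot 2 \left(-5\right) \left(-20\right)} = - \frac{63502}{-76 - 15290 \cdot 200} = - \frac{63502}{-76 - 3058000} = - \frac{63502}{-3058076} = \left(-63502\right) \left(- \frac{1}{3058076}\right) = \frac{31751}{1529038}$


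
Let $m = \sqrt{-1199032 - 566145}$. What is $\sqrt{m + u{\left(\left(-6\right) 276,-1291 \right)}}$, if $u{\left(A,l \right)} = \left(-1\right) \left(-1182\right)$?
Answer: $\sqrt{1182 + i \sqrt{1765177}} \approx 38.473 + 17.267 i$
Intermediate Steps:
$u{\left(A,l \right)} = 1182$
$m = i \sqrt{1765177}$ ($m = \sqrt{-1765177} = i \sqrt{1765177} \approx 1328.6 i$)
$\sqrt{m + u{\left(\left(-6\right) 276,-1291 \right)}} = \sqrt{i \sqrt{1765177} + 1182} = \sqrt{1182 + i \sqrt{1765177}}$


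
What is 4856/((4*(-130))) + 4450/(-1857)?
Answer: -1416449/120705 ≈ -11.735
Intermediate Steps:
4856/((4*(-130))) + 4450/(-1857) = 4856/(-520) + 4450*(-1/1857) = 4856*(-1/520) - 4450/1857 = -607/65 - 4450/1857 = -1416449/120705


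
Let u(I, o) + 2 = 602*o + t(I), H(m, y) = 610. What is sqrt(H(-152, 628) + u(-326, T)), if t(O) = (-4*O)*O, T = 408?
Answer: 8*I*sqrt(2795) ≈ 422.94*I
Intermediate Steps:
t(O) = -4*O**2
u(I, o) = -2 - 4*I**2 + 602*o (u(I, o) = -2 + (602*o - 4*I**2) = -2 + (-4*I**2 + 602*o) = -2 - 4*I**2 + 602*o)
sqrt(H(-152, 628) + u(-326, T)) = sqrt(610 + (-2 - 4*(-326)**2 + 602*408)) = sqrt(610 + (-2 - 4*106276 + 245616)) = sqrt(610 + (-2 - 425104 + 245616)) = sqrt(610 - 179490) = sqrt(-178880) = 8*I*sqrt(2795)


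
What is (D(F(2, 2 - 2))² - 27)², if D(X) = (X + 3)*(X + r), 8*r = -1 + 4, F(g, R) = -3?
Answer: 729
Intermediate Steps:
r = 3/8 (r = (-1 + 4)/8 = (⅛)*3 = 3/8 ≈ 0.37500)
D(X) = (3 + X)*(3/8 + X) (D(X) = (X + 3)*(X + 3/8) = (3 + X)*(3/8 + X))
(D(F(2, 2 - 2))² - 27)² = ((9/8 + (-3)² + (27/8)*(-3))² - 27)² = ((9/8 + 9 - 81/8)² - 27)² = (0² - 27)² = (0 - 27)² = (-27)² = 729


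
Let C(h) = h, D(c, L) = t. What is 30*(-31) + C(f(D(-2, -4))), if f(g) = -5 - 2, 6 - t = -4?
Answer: -937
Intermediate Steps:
t = 10 (t = 6 - 1*(-4) = 6 + 4 = 10)
D(c, L) = 10
f(g) = -7
30*(-31) + C(f(D(-2, -4))) = 30*(-31) - 7 = -930 - 7 = -937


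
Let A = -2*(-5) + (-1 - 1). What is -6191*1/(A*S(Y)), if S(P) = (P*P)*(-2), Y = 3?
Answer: 6191/144 ≈ 42.993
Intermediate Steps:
S(P) = -2*P**2 (S(P) = P**2*(-2) = -2*P**2)
A = 8 (A = 10 - 2 = 8)
-6191*1/(A*S(Y)) = -6191/(-2*3**2*8) = -6191/(-2*9*8) = -6191/((-18*8)) = -6191/(-144) = -6191*(-1/144) = 6191/144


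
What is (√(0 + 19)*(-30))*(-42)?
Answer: 1260*√19 ≈ 5492.2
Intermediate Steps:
(√(0 + 19)*(-30))*(-42) = (√19*(-30))*(-42) = -30*√19*(-42) = 1260*√19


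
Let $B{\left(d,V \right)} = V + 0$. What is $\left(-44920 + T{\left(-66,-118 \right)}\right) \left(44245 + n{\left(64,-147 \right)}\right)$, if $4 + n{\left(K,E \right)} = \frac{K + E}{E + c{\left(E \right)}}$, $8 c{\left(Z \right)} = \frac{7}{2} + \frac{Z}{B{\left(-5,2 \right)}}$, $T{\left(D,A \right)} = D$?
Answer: $- \frac{1239925500350}{623} \approx -1.9903 \cdot 10^{9}$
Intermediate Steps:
$B{\left(d,V \right)} = V$
$c{\left(Z \right)} = \frac{7}{16} + \frac{Z}{16}$ ($c{\left(Z \right)} = \frac{\frac{7}{2} + \frac{Z}{2}}{8} = \frac{7}{16} + \frac{Z}{16}$)
$n{\left(K,E \right)} = -4 + \frac{E + K}{\frac{7}{16} + \frac{17 E}{16}}$ ($n{\left(K,E \right)} = -4 + \frac{K + E}{E + \left(\frac{7}{16} + \frac{E}{16}\right)} = -4 + \frac{E + K}{\frac{7}{16} + \frac{17 E}{16}}$)
$\left(-44920 + T{\left(-66,-118 \right)}\right) \left(44245 + n{\left(64,-147 \right)}\right) = \left(-44920 - 66\right) \left(44245 + \frac{4 \left(-7 - -1911 + 4 \cdot 64\right)}{7 + 17 \left(-147\right)}\right) = - 44986 \left(44245 + \frac{4 \left(-7 + 1911 + 256\right)}{7 - 2499}\right) = - 44986 \left(44245 + 4 \frac{1}{-2492} \cdot 2160\right) = - 44986 \left(44245 + 4 \left(- \frac{1}{2492}\right) 2160\right) = - 44986 \left(44245 - \frac{2160}{623}\right) = \left(-44986\right) \frac{27562475}{623} = - \frac{1239925500350}{623}$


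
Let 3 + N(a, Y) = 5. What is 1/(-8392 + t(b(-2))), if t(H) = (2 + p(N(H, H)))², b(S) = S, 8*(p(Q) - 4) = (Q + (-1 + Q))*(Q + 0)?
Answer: -16/133543 ≈ -0.00011981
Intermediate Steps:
N(a, Y) = 2 (N(a, Y) = -3 + 5 = 2)
p(Q) = 4 + Q*(-1 + 2*Q)/8 (p(Q) = 4 + ((Q + (-1 + Q))*(Q + 0))/8 = 4 + ((-1 + 2*Q)*Q)/8 = 4 + (Q*(-1 + 2*Q))/8 = 4 + Q*(-1 + 2*Q)/8)
t(H) = 729/16 (t(H) = (2 + (4 - ⅛*2 + (¼)*2²))² = (2 + (4 - ¼ + (¼)*4))² = (2 + (4 - ¼ + 1))² = (2 + 19/4)² = (27/4)² = 729/16)
1/(-8392 + t(b(-2))) = 1/(-8392 + 729/16) = 1/(-133543/16) = -16/133543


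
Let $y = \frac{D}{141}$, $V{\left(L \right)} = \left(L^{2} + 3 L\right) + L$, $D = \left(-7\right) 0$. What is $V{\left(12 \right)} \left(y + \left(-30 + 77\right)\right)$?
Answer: $9024$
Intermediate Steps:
$D = 0$
$V{\left(L \right)} = L^{2} + 4 L$
$y = 0$ ($y = \frac{0}{141} = 0 \cdot \frac{1}{141} = 0$)
$V{\left(12 \right)} \left(y + \left(-30 + 77\right)\right) = 12 \left(4 + 12\right) \left(0 + \left(-30 + 77\right)\right) = 12 \cdot 16 \left(0 + 47\right) = 192 \cdot 47 = 9024$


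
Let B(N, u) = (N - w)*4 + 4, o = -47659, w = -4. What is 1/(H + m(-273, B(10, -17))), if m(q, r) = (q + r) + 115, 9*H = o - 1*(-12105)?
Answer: -9/36436 ≈ -0.00024701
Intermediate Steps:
B(N, u) = 20 + 4*N (B(N, u) = (N - 1*(-4))*4 + 4 = (N + 4)*4 + 4 = (4 + N)*4 + 4 = (16 + 4*N) + 4 = 20 + 4*N)
H = -35554/9 (H = (-47659 - 1*(-12105))/9 = (-47659 + 12105)/9 = (⅑)*(-35554) = -35554/9 ≈ -3950.4)
m(q, r) = 115 + q + r
1/(H + m(-273, B(10, -17))) = 1/(-35554/9 + (115 - 273 + (20 + 4*10))) = 1/(-35554/9 + (115 - 273 + (20 + 40))) = 1/(-35554/9 + (115 - 273 + 60)) = 1/(-35554/9 - 98) = 1/(-36436/9) = -9/36436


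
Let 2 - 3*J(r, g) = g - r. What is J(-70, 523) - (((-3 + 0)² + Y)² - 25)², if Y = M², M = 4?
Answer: -360197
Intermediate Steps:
Y = 16 (Y = 4² = 16)
J(r, g) = ⅔ - g/3 + r/3 (J(r, g) = ⅔ - (g - r)/3 = ⅔ + (-g/3 + r/3) = ⅔ - g/3 + r/3)
J(-70, 523) - (((-3 + 0)² + Y)² - 25)² = (⅔ - ⅓*523 + (⅓)*(-70)) - (((-3 + 0)² + 16)² - 25)² = (⅔ - 523/3 - 70/3) - (((-3)² + 16)² - 25)² = -197 - ((9 + 16)² - 25)² = -197 - (25² - 25)² = -197 - (625 - 25)² = -197 - 1*600² = -197 - 1*360000 = -197 - 360000 = -360197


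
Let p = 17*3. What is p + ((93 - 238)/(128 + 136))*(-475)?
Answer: 82339/264 ≈ 311.89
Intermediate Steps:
p = 51
p + ((93 - 238)/(128 + 136))*(-475) = 51 + ((93 - 238)/(128 + 136))*(-475) = 51 - 145/264*(-475) = 51 + 68875/264 = 82339/264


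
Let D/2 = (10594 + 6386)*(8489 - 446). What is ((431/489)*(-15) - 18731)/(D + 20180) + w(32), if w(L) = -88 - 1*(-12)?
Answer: -845978708447/11131288745 ≈ -76.000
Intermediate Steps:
D = 273140280 (D = 2*((10594 + 6386)*(8489 - 446)) = 2*(16980*8043) = 2*136570140 = 273140280)
w(L) = -76 (w(L) = -88 + 12 = -76)
((431/489)*(-15) - 18731)/(D + 20180) + w(32) = ((431/489)*(-15) - 18731)/(273140280 + 20180) - 76 = ((431*(1/489))*(-15) - 18731)/273160460 - 76 = ((431/489)*(-15) - 18731)*(1/273160460) - 76 = (-2155/163 - 18731)*(1/273160460) - 76 = -3055308/163*1/273160460 - 76 = -763827/11131288745 - 76 = -845978708447/11131288745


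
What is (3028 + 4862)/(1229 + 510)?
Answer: 7890/1739 ≈ 4.5371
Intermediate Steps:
(3028 + 4862)/(1229 + 510) = 7890/1739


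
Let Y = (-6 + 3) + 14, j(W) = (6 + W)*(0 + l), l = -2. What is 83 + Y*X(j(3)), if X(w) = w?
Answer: -115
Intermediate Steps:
j(W) = -12 - 2*W (j(W) = (6 + W)*(0 - 2) = (6 + W)*(-2) = -12 - 2*W)
Y = 11 (Y = -3 + 14 = 11)
83 + Y*X(j(3)) = 83 + 11*(-12 - 2*3) = 83 + 11*(-12 - 6) = 83 + 11*(-18) = 83 - 198 = -115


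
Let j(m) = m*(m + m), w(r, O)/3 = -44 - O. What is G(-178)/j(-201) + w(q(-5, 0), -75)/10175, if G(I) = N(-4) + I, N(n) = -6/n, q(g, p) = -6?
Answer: 11437397/1644320700 ≈ 0.0069557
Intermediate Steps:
w(r, O) = -132 - 3*O (w(r, O) = 3*(-44 - O) = -132 - 3*O)
j(m) = 2*m**2 (j(m) = m*(2*m) = 2*m**2)
G(I) = 3/2 + I (G(I) = -6/(-4) + I = -6*(-1/4) + I = 3/2 + I)
G(-178)/j(-201) + w(q(-5, 0), -75)/10175 = (3/2 - 178)/((2*(-201)**2)) + (-132 - 3*(-75))/10175 = -353/(2*(2*40401)) + (-132 + 225)*(1/10175) = -353/2/80802 + 93*(1/10175) = -353/2*1/80802 + 93/10175 = -353/161604 + 93/10175 = 11437397/1644320700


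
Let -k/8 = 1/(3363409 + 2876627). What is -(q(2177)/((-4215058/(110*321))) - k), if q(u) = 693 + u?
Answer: 79045417813592/3287764207761 ≈ 24.042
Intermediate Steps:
k = -2/1560009 (k = -8/(3363409 + 2876627) = -8/6240036 = -8*1/6240036 = -2/1560009 ≈ -1.2820e-6)
-(q(2177)/((-4215058/(110*321))) - k) = -((693 + 2177)/((-4215058/(110*321))) - 1*(-2/1560009)) = -(2870/((-4215058/35310)) + 2/1560009) = -(2870/((-4215058*1/35310)) + 2/1560009) = -(2870/(-2107529/17655) + 2/1560009) = -(2870*(-17655/2107529) + 2/1560009) = -(-50669850/2107529 + 2/1560009) = -1*(-79045417813592/3287764207761) = 79045417813592/3287764207761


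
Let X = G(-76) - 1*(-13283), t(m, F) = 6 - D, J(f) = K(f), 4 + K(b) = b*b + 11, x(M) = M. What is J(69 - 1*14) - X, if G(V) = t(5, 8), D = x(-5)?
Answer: -10262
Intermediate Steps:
D = -5
K(b) = 7 + b**2 (K(b) = -4 + (b*b + 11) = -4 + (b**2 + 11) = -4 + (11 + b**2) = 7 + b**2)
J(f) = 7 + f**2
t(m, F) = 11 (t(m, F) = 6 - 1*(-5) = 6 + 5 = 11)
G(V) = 11
X = 13294 (X = 11 - 1*(-13283) = 11 + 13283 = 13294)
J(69 - 1*14) - X = (7 + (69 - 1*14)**2) - 1*13294 = (7 + (69 - 14)**2) - 13294 = (7 + 55**2) - 13294 = (7 + 3025) - 13294 = 3032 - 13294 = -10262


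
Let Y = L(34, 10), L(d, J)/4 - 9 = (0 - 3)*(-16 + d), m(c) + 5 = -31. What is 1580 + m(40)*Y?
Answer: 8060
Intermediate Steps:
m(c) = -36 (m(c) = -5 - 31 = -36)
L(d, J) = 228 - 12*d (L(d, J) = 36 + 4*((0 - 3)*(-16 + d)) = 36 + 4*(-3*(-16 + d)) = 36 + 4*(48 - 3*d) = 36 + (192 - 12*d) = 228 - 12*d)
Y = -180 (Y = 228 - 12*34 = 228 - 408 = -180)
1580 + m(40)*Y = 1580 - 36*(-180) = 1580 + 6480 = 8060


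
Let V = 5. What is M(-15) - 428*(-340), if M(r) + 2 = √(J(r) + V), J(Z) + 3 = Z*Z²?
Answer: 145518 + I*√3373 ≈ 1.4552e+5 + 58.078*I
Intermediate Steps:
J(Z) = -3 + Z³ (J(Z) = -3 + Z*Z² = -3 + Z³)
M(r) = -2 + √(2 + r³) (M(r) = -2 + √((-3 + r³) + 5) = -2 + √(2 + r³))
M(-15) - 428*(-340) = (-2 + √(2 + (-15)³)) - 428*(-340) = (-2 + √(2 - 3375)) + 145520 = (-2 + √(-3373)) + 145520 = (-2 + I*√3373) + 145520 = 145518 + I*√3373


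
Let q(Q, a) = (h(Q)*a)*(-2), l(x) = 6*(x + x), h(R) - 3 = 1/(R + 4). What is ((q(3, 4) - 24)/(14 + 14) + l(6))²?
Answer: 11847364/2401 ≈ 4934.3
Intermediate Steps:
h(R) = 3 + 1/(4 + R) (h(R) = 3 + 1/(R + 4) = 3 + 1/(4 + R))
l(x) = 12*x (l(x) = 6*(2*x) = 12*x)
q(Q, a) = -2*a*(13 + 3*Q)/(4 + Q) (q(Q, a) = (((13 + 3*Q)/(4 + Q))*a)*(-2) = (a*(13 + 3*Q)/(4 + Q))*(-2) = -2*a*(13 + 3*Q)/(4 + Q))
((q(3, 4) - 24)/(14 + 14) + l(6))² = ((-2*4*(13 + 3*3)/(4 + 3) - 24)/(14 + 14) + 12*6)² = ((-2*4*(13 + 9)/7 - 24)/28 + 72)² = ((-2*4*⅐*22 - 24)*(1/28) + 72)² = ((-176/7 - 24)*(1/28) + 72)² = (-344/7*1/28 + 72)² = (-86/49 + 72)² = (3442/49)² = 11847364/2401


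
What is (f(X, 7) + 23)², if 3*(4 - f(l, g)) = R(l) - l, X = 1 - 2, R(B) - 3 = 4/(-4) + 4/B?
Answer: 6724/9 ≈ 747.11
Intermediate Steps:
R(B) = 2 + 4/B (R(B) = 3 + (4/(-4) + 4/B) = 3 + (4*(-¼) + 4/B) = 3 + (-1 + 4/B) = 2 + 4/B)
X = -1
f(l, g) = 10/3 - 4/(3*l) + l/3 (f(l, g) = 4 - ((2 + 4/l) - l)/3 = 4 - (2 - l + 4/l)/3 = 4 + (-⅔ - 4/(3*l) + l/3) = 10/3 - 4/(3*l) + l/3)
(f(X, 7) + 23)² = ((⅓)*(-4 + (-1)² + 10*(-1))/(-1) + 23)² = ((⅓)*(-1)*(-4 + 1 - 10) + 23)² = ((⅓)*(-1)*(-13) + 23)² = (13/3 + 23)² = (82/3)² = 6724/9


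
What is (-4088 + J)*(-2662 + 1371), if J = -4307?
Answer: 10837945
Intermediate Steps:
(-4088 + J)*(-2662 + 1371) = (-4088 - 4307)*(-2662 + 1371) = -8395*(-1291) = 10837945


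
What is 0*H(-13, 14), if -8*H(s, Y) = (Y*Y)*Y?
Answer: 0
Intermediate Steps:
H(s, Y) = -Y**3/8 (H(s, Y) = -Y*Y*Y/8 = -Y**2*Y/8 = -Y**3/8)
0*H(-13, 14) = 0*(-1/8*14**3) = 0*(-1/8*2744) = 0*(-343) = 0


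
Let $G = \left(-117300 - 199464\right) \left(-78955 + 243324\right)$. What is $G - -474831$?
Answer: $-52065707085$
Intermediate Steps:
$G = -52066181916$ ($G = \left(-316764\right) 164369 = -52066181916$)
$G - -474831 = -52066181916 - -474831 = -52066181916 + 474831 = -52065707085$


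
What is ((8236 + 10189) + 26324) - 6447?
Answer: 38302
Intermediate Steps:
((8236 + 10189) + 26324) - 6447 = (18425 + 26324) - 6447 = 44749 - 6447 = 38302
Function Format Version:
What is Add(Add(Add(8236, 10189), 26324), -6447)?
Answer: 38302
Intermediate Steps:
Add(Add(Add(8236, 10189), 26324), -6447) = Add(Add(18425, 26324), -6447) = Add(44749, -6447) = 38302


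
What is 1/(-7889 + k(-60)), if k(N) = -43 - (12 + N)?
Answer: -1/7884 ≈ -0.00012684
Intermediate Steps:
k(N) = -55 - N (k(N) = -43 + (-12 - N) = -55 - N)
1/(-7889 + k(-60)) = 1/(-7889 + (-55 - 1*(-60))) = 1/(-7889 + (-55 + 60)) = 1/(-7889 + 5) = 1/(-7884) = -1/7884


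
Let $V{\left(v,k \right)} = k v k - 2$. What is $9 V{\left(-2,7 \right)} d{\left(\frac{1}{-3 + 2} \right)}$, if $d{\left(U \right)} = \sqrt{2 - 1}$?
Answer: $-900$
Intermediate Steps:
$d{\left(U \right)} = 1$ ($d{\left(U \right)} = \sqrt{1} = 1$)
$V{\left(v,k \right)} = -2 + v k^{2}$ ($V{\left(v,k \right)} = v k^{2} - 2 = -2 + v k^{2}$)
$9 V{\left(-2,7 \right)} d{\left(\frac{1}{-3 + 2} \right)} = 9 \left(-2 - 2 \cdot 7^{2}\right) 1 = 9 \left(-2 - 98\right) 1 = 9 \left(-100\right) 1 = \left(-900\right) 1 = -900$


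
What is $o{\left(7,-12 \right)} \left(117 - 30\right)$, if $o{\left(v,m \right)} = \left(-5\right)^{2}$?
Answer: $2175$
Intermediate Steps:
$o{\left(v,m \right)} = 25$
$o{\left(7,-12 \right)} \left(117 - 30\right) = 25 \left(117 - 30\right) = 25 \cdot 87 = 2175$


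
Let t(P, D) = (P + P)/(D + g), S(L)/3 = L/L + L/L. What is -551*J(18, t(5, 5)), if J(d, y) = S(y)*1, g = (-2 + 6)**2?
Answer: -3306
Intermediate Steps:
g = 16 (g = 4**2 = 16)
S(L) = 6 (S(L) = 3*(L/L + L/L) = 3*(1 + 1) = 3*2 = 6)
t(P, D) = 2*P/(16 + D) (t(P, D) = (P + P)/(D + 16) = (2*P)/(16 + D) = 2*P/(16 + D))
J(d, y) = 6 (J(d, y) = 6*1 = 6)
-551*J(18, t(5, 5)) = -551*6 = -3306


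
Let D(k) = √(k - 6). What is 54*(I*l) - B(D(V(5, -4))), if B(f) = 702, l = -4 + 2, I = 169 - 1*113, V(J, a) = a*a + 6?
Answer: -6750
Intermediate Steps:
V(J, a) = 6 + a² (V(J, a) = a² + 6 = 6 + a²)
D(k) = √(-6 + k)
I = 56 (I = 169 - 113 = 56)
l = -2
54*(I*l) - B(D(V(5, -4))) = 54*(56*(-2)) - 1*702 = 54*(-112) - 702 = -6048 - 702 = -6750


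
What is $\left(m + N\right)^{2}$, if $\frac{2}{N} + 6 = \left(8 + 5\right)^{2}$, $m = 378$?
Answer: $\frac{3796531456}{26569} \approx 1.4289 \cdot 10^{5}$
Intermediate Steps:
$N = \frac{2}{163}$ ($N = \frac{2}{-6 + \left(8 + 5\right)^{2}} = \frac{2}{-6 + 13^{2}} = \frac{2}{-6 + 169} = \frac{2}{163} \approx 0.01227$)
$\left(m + N\right)^{2} = \left(378 + \frac{2}{163}\right)^{2} = \left(\frac{61616}{163}\right)^{2} = \frac{3796531456}{26569}$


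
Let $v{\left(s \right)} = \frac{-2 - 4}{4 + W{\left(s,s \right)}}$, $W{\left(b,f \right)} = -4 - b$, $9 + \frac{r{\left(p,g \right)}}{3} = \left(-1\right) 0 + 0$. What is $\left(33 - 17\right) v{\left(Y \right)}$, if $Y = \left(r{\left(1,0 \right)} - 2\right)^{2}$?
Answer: $\frac{96}{841} \approx 0.11415$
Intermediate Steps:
$r{\left(p,g \right)} = -27$ ($r{\left(p,g \right)} = -27 + 3 \left(\left(-1\right) 0 + 0\right) = -27 + 3 \left(0 + 0\right) = -27 + 3 \cdot 0 = -27 + 0 = -27$)
$Y = 841$ ($Y = \left(-27 - 2\right)^{2} = \left(-29\right)^{2} = 841$)
$v{\left(s \right)} = \frac{6}{s}$ ($v{\left(s \right)} = \frac{-2 - 4}{4 - \left(4 + s\right)} = - \frac{6}{\left(-1\right) s} = - 6 \left(- \frac{1}{s}\right) = \frac{6}{s}$)
$\left(33 - 17\right) v{\left(Y \right)} = \left(33 - 17\right) \frac{6}{841} = 16 \cdot 6 \cdot \frac{1}{841} = 16 \cdot \frac{6}{841} = \frac{96}{841}$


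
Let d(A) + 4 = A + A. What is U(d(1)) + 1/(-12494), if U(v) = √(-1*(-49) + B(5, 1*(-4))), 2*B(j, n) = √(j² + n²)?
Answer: -1/12494 + √(196 + 2*√41)/2 ≈ 7.2250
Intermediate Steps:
d(A) = -4 + 2*A (d(A) = -4 + (A + A) = -4 + 2*A)
B(j, n) = √(j² + n²)/2
U(v) = √(49 + √41/2) (U(v) = √(-1*(-49) + √(5² + (1*(-4))²)/2) = √(49 + √(25 + (-4)²)/2) = √(49 + √(25 + 16)/2) = √(49 + √41/2))
U(d(1)) + 1/(-12494) = √(196 + 2*√41)/2 + 1/(-12494) = √(196 + 2*√41)/2 - 1/12494 = -1/12494 + √(196 + 2*√41)/2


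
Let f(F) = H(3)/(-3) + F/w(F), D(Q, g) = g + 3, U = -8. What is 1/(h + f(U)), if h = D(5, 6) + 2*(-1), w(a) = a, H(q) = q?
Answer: ⅐ ≈ 0.14286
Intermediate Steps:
D(Q, g) = 3 + g
f(F) = 0 (f(F) = 3/(-3) + F/F = 3*(-⅓) + 1 = -1 + 1 = 0)
h = 7 (h = (3 + 6) + 2*(-1) = 9 - 2 = 7)
1/(h + f(U)) = 1/(7 + 0) = 1/7 = ⅐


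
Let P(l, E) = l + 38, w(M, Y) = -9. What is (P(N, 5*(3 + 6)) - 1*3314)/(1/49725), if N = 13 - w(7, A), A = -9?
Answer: -161805150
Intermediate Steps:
N = 22 (N = 13 - 1*(-9) = 13 + 9 = 22)
P(l, E) = 38 + l
(P(N, 5*(3 + 6)) - 1*3314)/(1/49725) = ((38 + 22) - 1*3314)/(1/49725) = (60 - 3314)/(1/49725) = -3254*49725 = -161805150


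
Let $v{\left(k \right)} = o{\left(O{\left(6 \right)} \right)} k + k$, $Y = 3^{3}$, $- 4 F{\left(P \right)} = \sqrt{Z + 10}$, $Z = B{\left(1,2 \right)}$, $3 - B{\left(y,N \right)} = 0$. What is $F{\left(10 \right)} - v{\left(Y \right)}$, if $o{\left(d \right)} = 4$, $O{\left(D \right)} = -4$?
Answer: $-135 - \frac{\sqrt{13}}{4} \approx -135.9$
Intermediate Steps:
$B{\left(y,N \right)} = 3$ ($B{\left(y,N \right)} = 3 - 0 = 3 + 0 = 3$)
$Z = 3$
$F{\left(P \right)} = - \frac{\sqrt{13}}{4}$ ($F{\left(P \right)} = - \frac{\sqrt{3 + 10}}{4} = - \frac{\sqrt{13}}{4}$)
$Y = 27$
$v{\left(k \right)} = 5 k$ ($v{\left(k \right)} = 4 k + k = 5 k$)
$F{\left(10 \right)} - v{\left(Y \right)} = - \frac{\sqrt{13}}{4} - 5 \cdot 27 = - \frac{\sqrt{13}}{4} - 135 = -135 - \frac{\sqrt{13}}{4}$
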